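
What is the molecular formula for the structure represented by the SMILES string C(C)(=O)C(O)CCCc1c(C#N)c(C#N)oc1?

C12H12N2O3

Heavy atoms from the SMILES: 12 C, 2 N, 3 O.
Implicit hydrogens by atom environment:
  3 × C: 2 H each → 6
  3 × C (aromatic): no H
  3 × C: no H
  2 × N: no H
  1 × C: 3 H
  1 × C (aromatic): 1 H
  1 × C: 1 H
  1 × O: 1 H
  1 × O (aromatic): no H
  1 × O: no H
  Total hydrogens = 12.
Molecular formula: C12H12N2O3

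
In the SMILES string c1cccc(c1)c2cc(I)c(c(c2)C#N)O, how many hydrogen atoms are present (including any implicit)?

Hydrogens are implicit in SMILES; fill each atom to its normal valence:
  7 × C (aromatic): 1 H each → 7
  5 × C (aromatic): no H
  1 × C: no H
  1 × I: no H
  1 × N: no H
  1 × O: 1 H
  Total hydrogens = 8.

8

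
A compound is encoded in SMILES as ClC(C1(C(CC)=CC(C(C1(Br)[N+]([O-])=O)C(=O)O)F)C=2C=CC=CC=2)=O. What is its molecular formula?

Heavy atoms from the SMILES: 1 Br, 16 C, 1 Cl, 1 F, 1 N, 5 O.
Implicit hydrogens by atom environment:
  5 × C (aromatic): 1 H each → 5
  5 × C: no H
  3 × C: 1 H each → 3
  3 × O: no H
  1 × Br: no H
  1 × C: 3 H
  1 × C: 2 H
  1 × C (aromatic): no H
  1 × Cl: no H
  1 × F: no H
  1 × N (charge +1): no H
  1 × O: 1 H
  1 × O (charge -1): no H
  Total hydrogens = 14.
Molecular formula: C16H14BrClFNO5

C16H14BrClFNO5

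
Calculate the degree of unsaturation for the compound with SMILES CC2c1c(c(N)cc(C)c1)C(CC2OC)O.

5

Molecular formula from the SMILES: C13H19NO2.
DoU = (2C + 2 + N − H − X)/2 = (2·13 + 2 + 1 − 19 − 0)/2 = 10/2 = 5.
(Structurally: 2 ring(s) + 3 π bond(s) = 5.)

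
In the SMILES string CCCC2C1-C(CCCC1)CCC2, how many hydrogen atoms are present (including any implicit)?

Hydrogens are implicit in SMILES; fill each atom to its normal valence:
  9 × C: 2 H each → 18
  3 × C: 1 H each → 3
  1 × C: 3 H
  Total hydrogens = 24.

24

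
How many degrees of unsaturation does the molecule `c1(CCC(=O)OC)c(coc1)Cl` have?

4

Molecular formula from the SMILES: C8H9ClO3.
DoU = (2C + 2 + N − H − X)/2 = (2·8 + 2 + 0 − 9 − 1)/2 = 8/2 = 4.
(Structurally: 1 ring(s) + 3 π bond(s) = 4.)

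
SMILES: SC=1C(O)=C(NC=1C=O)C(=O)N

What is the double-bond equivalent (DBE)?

5

Molecular formula from the SMILES: C6H6N2O3S.
DoU = (2C + 2 + N − H − X)/2 = (2·6 + 2 + 2 − 6 − 0)/2 = 10/2 = 5.
(Structurally: 1 ring(s) + 4 π bond(s) = 5.)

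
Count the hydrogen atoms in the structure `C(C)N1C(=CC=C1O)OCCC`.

Hydrogens are implicit in SMILES; fill each atom to its normal valence:
  3 × C: 2 H each → 6
  2 × C: 3 H each → 6
  2 × C (aromatic): 1 H each → 2
  2 × C (aromatic): no H
  1 × N (aromatic): no H
  1 × O: 1 H
  1 × O: no H
  Total hydrogens = 15.

15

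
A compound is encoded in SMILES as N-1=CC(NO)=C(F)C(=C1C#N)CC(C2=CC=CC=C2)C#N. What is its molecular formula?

C15H11FN4O

Heavy atoms from the SMILES: 15 C, 1 F, 4 N, 1 O.
Implicit hydrogens by atom environment:
  6 × C (aromatic): 1 H each → 6
  5 × C (aromatic): no H
  2 × C: no H
  2 × N: no H
  1 × C: 2 H
  1 × C: 1 H
  1 × F: no H
  1 × N: 1 H
  1 × N (aromatic): no H
  1 × O: 1 H
  Total hydrogens = 11.
Molecular formula: C15H11FN4O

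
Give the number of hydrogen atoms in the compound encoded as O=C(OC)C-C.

8

Hydrogens are implicit in SMILES; fill each atom to its normal valence:
  2 × C: 3 H each → 6
  2 × O: no H
  1 × C: 2 H
  1 × C: no H
  Total hydrogens = 8.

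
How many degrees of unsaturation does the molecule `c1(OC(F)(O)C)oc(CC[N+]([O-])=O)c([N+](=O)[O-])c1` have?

Molecular formula from the SMILES: C8H9FN2O7.
DoU = (2C + 2 + N − H − X)/2 = (2·8 + 2 + 2 − 9 − 1)/2 = 10/2 = 5.
(Structurally: 1 ring(s) + 4 π bond(s) = 5.)

5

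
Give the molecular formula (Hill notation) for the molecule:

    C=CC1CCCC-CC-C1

Heavy atoms from the SMILES: 10 C.
Implicit hydrogens by atom environment:
  8 × C: 2 H each → 16
  2 × C: 1 H each → 2
  Total hydrogens = 18.
Molecular formula: C10H18

C10H18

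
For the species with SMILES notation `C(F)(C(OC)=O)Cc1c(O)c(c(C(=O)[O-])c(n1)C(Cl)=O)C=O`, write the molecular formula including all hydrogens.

Heavy atoms from the SMILES: 12 C, 1 Cl, 1 F, 1 N, 7 O.
Implicit hydrogens by atom environment:
  5 × C (aromatic): no H
  5 × O: no H
  3 × C: no H
  2 × C: 1 H each → 2
  1 × C: 3 H
  1 × C: 2 H
  1 × Cl: no H
  1 × F: no H
  1 × N (aromatic): no H
  1 × O: 1 H
  1 × O (charge -1): no H
  Total hydrogens = 8.
Net charge -1.
Molecular formula: C12H8ClFNO7-

C12H8ClFNO7-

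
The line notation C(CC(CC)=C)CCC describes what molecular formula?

Heavy atoms from the SMILES: 9 C.
Implicit hydrogens by atom environment:
  6 × C: 2 H each → 12
  2 × C: 3 H each → 6
  1 × C: no H
  Total hydrogens = 18.
Molecular formula: C9H18

C9H18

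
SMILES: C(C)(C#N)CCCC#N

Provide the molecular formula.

C7H10N2

Heavy atoms from the SMILES: 7 C, 2 N.
Implicit hydrogens by atom environment:
  3 × C: 2 H each → 6
  2 × C: no H
  2 × N: no H
  1 × C: 3 H
  1 × C: 1 H
  Total hydrogens = 10.
Molecular formula: C7H10N2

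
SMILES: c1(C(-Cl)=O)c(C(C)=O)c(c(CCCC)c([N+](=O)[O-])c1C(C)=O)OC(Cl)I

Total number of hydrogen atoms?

Hydrogens are implicit in SMILES; fill each atom to its normal valence:
  6 × C (aromatic): no H
  5 × O: no H
  3 × C: 3 H each → 9
  3 × C: 2 H each → 6
  3 × C: no H
  2 × Cl: no H
  1 × C: 1 H
  1 × I: no H
  1 × N (charge +1): no H
  1 × O (charge -1): no H
  Total hydrogens = 16.

16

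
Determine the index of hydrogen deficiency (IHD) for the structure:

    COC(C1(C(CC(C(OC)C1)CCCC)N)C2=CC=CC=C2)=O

6

Molecular formula from the SMILES: C19H29NO3.
DoU = (2C + 2 + N − H − X)/2 = (2·19 + 2 + 1 − 29 − 0)/2 = 12/2 = 6.
(Structurally: 2 ring(s) + 4 π bond(s) = 6.)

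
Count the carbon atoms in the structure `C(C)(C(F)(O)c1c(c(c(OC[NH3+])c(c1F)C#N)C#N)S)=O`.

The symbol for carbon appears 12 times in the SMILES. Lowercase c denotes aromatic carbon and counts toward C.

12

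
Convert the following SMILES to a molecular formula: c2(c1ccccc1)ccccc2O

Heavy atoms from the SMILES: 12 C, 1 O.
Implicit hydrogens by atom environment:
  9 × C (aromatic): 1 H each → 9
  3 × C (aromatic): no H
  1 × O: 1 H
  Total hydrogens = 10.
Molecular formula: C12H10O

C12H10O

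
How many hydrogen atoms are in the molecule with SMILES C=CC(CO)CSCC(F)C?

Hydrogens are implicit in SMILES; fill each atom to its normal valence:
  4 × C: 2 H each → 8
  3 × C: 1 H each → 3
  1 × C: 3 H
  1 × F: no H
  1 × O: 1 H
  1 × S: no H
  Total hydrogens = 15.

15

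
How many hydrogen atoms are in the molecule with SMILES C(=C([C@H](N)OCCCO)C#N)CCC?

18

Hydrogens are implicit in SMILES; fill each atom to its normal valence:
  5 × C: 2 H each → 10
  2 × C: 1 H each → 2
  2 × C: no H
  1 × C: 3 H
  1 × N: 2 H
  1 × N: no H
  1 × O: 1 H
  1 × O: no H
  Total hydrogens = 18.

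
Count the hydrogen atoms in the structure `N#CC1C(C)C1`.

Hydrogens are implicit in SMILES; fill each atom to its normal valence:
  2 × C: 1 H each → 2
  1 × C: 3 H
  1 × C: 2 H
  1 × C: no H
  1 × N: no H
  Total hydrogens = 7.

7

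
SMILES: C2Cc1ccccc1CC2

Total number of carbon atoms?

The symbol for carbon appears 10 times in the SMILES. Lowercase c denotes aromatic carbon and counts toward C.

10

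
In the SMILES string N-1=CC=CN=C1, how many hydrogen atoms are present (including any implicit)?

Hydrogens are implicit in SMILES; fill each atom to its normal valence:
  4 × C (aromatic): 1 H each → 4
  2 × N (aromatic): no H
  Total hydrogens = 4.

4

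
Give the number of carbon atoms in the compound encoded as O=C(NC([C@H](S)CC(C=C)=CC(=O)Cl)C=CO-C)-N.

The symbol for carbon appears 12 times in the SMILES. (Cl is a single chlorine, not C + l.)

12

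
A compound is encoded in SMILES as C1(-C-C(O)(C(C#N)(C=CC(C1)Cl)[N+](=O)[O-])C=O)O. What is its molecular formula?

Heavy atoms from the SMILES: 10 C, 1 Cl, 2 N, 5 O.
Implicit hydrogens by atom environment:
  5 × C: 1 H each → 5
  3 × C: no H
  2 × C: 2 H each → 4
  2 × O: 1 H each → 2
  2 × O: no H
  1 × Cl: no H
  1 × N: no H
  1 × N (charge +1): no H
  1 × O (charge -1): no H
  Total hydrogens = 11.
Molecular formula: C10H11ClN2O5

C10H11ClN2O5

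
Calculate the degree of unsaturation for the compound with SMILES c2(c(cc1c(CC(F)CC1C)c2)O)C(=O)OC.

Molecular formula from the SMILES: C13H15FO3.
DoU = (2C + 2 + N − H − X)/2 = (2·13 + 2 + 0 − 15 − 1)/2 = 12/2 = 6.
(Structurally: 2 ring(s) + 4 π bond(s) = 6.)

6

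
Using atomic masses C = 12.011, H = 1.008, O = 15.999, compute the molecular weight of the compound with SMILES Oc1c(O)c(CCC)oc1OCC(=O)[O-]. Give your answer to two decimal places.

Molecular formula: C9H11O6-.
M = 9×12.011 + 11×1.008 + 6×15.999 = 215.18 g/mol.

215.18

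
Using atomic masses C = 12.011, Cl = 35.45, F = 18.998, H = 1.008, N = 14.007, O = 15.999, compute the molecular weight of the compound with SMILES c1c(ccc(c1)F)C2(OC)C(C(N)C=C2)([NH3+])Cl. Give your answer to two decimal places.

257.71

Molecular formula: C12H15ClFN2O+.
M = 12×12.011 + 1×35.45 + 1×18.998 + 15×1.008 + 2×14.007 + 1×15.999 = 257.71 g/mol.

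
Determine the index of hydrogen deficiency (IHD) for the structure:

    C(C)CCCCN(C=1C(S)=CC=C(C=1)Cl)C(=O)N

5

Molecular formula from the SMILES: C13H19ClN2OS.
DoU = (2C + 2 + N − H − X)/2 = (2·13 + 2 + 2 − 19 − 1)/2 = 10/2 = 5.
(Structurally: 1 ring(s) + 4 π bond(s) = 5.)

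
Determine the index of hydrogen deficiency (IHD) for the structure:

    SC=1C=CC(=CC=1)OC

Molecular formula from the SMILES: C7H8OS.
DoU = (2C + 2 + N − H − X)/2 = (2·7 + 2 + 0 − 8 − 0)/2 = 8/2 = 4.
(Structurally: 1 ring(s) + 3 π bond(s) = 4.)

4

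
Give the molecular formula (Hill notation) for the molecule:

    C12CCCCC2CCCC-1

Heavy atoms from the SMILES: 10 C.
Implicit hydrogens by atom environment:
  8 × C: 2 H each → 16
  2 × C: 1 H each → 2
  Total hydrogens = 18.
Molecular formula: C10H18

C10H18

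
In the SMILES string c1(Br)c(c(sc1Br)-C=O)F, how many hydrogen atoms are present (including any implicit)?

Hydrogens are implicit in SMILES; fill each atom to its normal valence:
  4 × C (aromatic): no H
  2 × Br: no H
  1 × C: 1 H
  1 × F: no H
  1 × O: no H
  1 × S (aromatic): no H
  Total hydrogens = 1.

1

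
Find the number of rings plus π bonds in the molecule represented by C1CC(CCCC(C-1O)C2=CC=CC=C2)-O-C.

Molecular formula from the SMILES: C15H22O2.
DoU = (2C + 2 + N − H − X)/2 = (2·15 + 2 + 0 − 22 − 0)/2 = 10/2 = 5.
(Structurally: 2 ring(s) + 3 π bond(s) = 5.)

5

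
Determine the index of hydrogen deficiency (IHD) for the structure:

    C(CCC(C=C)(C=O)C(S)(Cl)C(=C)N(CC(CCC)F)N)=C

Molecular formula from the SMILES: C16H26ClFN2OS.
DoU = (2C + 2 + N − H − X)/2 = (2·16 + 2 + 2 − 26 − 2)/2 = 8/2 = 4.
(Structurally: 0 ring(s) + 4 π bond(s) = 4.)

4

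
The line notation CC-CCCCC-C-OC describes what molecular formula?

Heavy atoms from the SMILES: 9 C, 1 O.
Implicit hydrogens by atom environment:
  7 × C: 2 H each → 14
  2 × C: 3 H each → 6
  1 × O: no H
  Total hydrogens = 20.
Molecular formula: C9H20O

C9H20O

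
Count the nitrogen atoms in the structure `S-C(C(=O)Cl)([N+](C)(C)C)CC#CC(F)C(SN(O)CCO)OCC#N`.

The symbol for nitrogen appears 3 times in the SMILES.

3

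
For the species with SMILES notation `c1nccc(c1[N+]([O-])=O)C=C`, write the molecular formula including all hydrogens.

Heavy atoms from the SMILES: 7 C, 2 N, 2 O.
Implicit hydrogens by atom environment:
  3 × C (aromatic): 1 H each → 3
  2 × C (aromatic): no H
  1 × C: 2 H
  1 × C: 1 H
  1 × N (aromatic): no H
  1 × N (charge +1): no H
  1 × O: no H
  1 × O (charge -1): no H
  Total hydrogens = 6.
Molecular formula: C7H6N2O2

C7H6N2O2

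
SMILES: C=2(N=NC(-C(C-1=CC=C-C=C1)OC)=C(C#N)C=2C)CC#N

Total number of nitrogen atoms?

4

The symbol for nitrogen appears 4 times in the SMILES.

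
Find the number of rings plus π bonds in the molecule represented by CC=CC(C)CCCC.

Molecular formula from the SMILES: C9H18.
DoU = (2C + 2 + N − H − X)/2 = (2·9 + 2 + 0 − 18 − 0)/2 = 2/2 = 1.
(Structurally: 0 ring(s) + 1 π bond(s) = 1.)

1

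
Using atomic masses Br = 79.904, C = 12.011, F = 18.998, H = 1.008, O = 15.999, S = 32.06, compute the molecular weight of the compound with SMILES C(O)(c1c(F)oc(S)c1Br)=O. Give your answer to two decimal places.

Molecular formula: C5H2BrFO3S.
M = 1×79.904 + 5×12.011 + 1×18.998 + 2×1.008 + 3×15.999 + 1×32.06 = 241.03 g/mol.

241.03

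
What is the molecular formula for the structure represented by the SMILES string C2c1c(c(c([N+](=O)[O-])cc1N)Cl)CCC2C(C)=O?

C12H13ClN2O3

Heavy atoms from the SMILES: 12 C, 1 Cl, 2 N, 3 O.
Implicit hydrogens by atom environment:
  5 × C (aromatic): no H
  3 × C: 2 H each → 6
  2 × O: no H
  1 × C: 3 H
  1 × C (aromatic): 1 H
  1 × C: 1 H
  1 × C: no H
  1 × Cl: no H
  1 × N: 2 H
  1 × N (charge +1): no H
  1 × O (charge -1): no H
  Total hydrogens = 13.
Molecular formula: C12H13ClN2O3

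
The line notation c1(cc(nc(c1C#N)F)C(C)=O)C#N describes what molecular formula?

C9H4FN3O

Heavy atoms from the SMILES: 9 C, 1 F, 3 N, 1 O.
Implicit hydrogens by atom environment:
  4 × C (aromatic): no H
  3 × C: no H
  2 × N: no H
  1 × C: 3 H
  1 × C (aromatic): 1 H
  1 × F: no H
  1 × N (aromatic): no H
  1 × O: no H
  Total hydrogens = 4.
Molecular formula: C9H4FN3O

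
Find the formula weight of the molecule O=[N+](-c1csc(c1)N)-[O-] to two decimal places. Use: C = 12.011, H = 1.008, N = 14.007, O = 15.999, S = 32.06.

Molecular formula: C4H4N2O2S.
M = 4×12.011 + 4×1.008 + 2×14.007 + 2×15.999 + 1×32.06 = 144.15 g/mol.

144.15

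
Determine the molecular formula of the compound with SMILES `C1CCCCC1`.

C6H12

Heavy atoms from the SMILES: 6 C.
Implicit hydrogens by atom environment:
  6 × C: 2 H each → 12
  Total hydrogens = 12.
Molecular formula: C6H12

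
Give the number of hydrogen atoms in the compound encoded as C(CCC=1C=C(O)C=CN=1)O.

11

Hydrogens are implicit in SMILES; fill each atom to its normal valence:
  3 × C: 2 H each → 6
  3 × C (aromatic): 1 H each → 3
  2 × C (aromatic): no H
  2 × O: 1 H each → 2
  1 × N (aromatic): no H
  Total hydrogens = 11.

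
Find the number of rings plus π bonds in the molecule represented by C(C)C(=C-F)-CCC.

Molecular formula from the SMILES: C7H13F.
DoU = (2C + 2 + N − H − X)/2 = (2·7 + 2 + 0 − 13 − 1)/2 = 2/2 = 1.
(Structurally: 0 ring(s) + 1 π bond(s) = 1.)

1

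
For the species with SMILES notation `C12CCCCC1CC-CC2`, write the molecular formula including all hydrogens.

Heavy atoms from the SMILES: 10 C.
Implicit hydrogens by atom environment:
  8 × C: 2 H each → 16
  2 × C: 1 H each → 2
  Total hydrogens = 18.
Molecular formula: C10H18

C10H18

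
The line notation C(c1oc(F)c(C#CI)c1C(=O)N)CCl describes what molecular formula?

Heavy atoms from the SMILES: 9 C, 1 Cl, 1 F, 1 I, 1 N, 2 O.
Implicit hydrogens by atom environment:
  4 × C (aromatic): no H
  3 × C: no H
  2 × C: 2 H each → 4
  1 × Cl: no H
  1 × F: no H
  1 × I: no H
  1 × N: 2 H
  1 × O (aromatic): no H
  1 × O: no H
  Total hydrogens = 6.
Molecular formula: C9H6ClFINO2

C9H6ClFINO2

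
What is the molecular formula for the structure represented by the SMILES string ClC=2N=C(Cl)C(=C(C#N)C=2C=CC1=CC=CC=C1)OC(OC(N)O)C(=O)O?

Heavy atoms from the SMILES: 17 C, 2 Cl, 3 N, 5 O.
Implicit hydrogens by atom environment:
  6 × C (aromatic): no H
  5 × C (aromatic): 1 H each → 5
  4 × C: 1 H each → 4
  3 × O: no H
  2 × C: no H
  2 × Cl: no H
  2 × O: 1 H each → 2
  1 × N: 2 H
  1 × N (aromatic): no H
  1 × N: no H
  Total hydrogens = 13.
Molecular formula: C17H13Cl2N3O5

C17H13Cl2N3O5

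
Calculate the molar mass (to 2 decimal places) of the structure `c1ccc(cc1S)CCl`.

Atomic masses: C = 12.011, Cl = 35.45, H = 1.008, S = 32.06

Molecular formula: C7H7ClS.
M = 7×12.011 + 1×35.45 + 7×1.008 + 1×32.06 = 158.64 g/mol.

158.64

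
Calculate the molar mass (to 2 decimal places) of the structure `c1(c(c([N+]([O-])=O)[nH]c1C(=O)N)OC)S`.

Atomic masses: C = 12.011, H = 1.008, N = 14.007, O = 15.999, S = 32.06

Molecular formula: C6H7N3O4S.
M = 6×12.011 + 7×1.008 + 3×14.007 + 4×15.999 + 1×32.06 = 217.20 g/mol.

217.20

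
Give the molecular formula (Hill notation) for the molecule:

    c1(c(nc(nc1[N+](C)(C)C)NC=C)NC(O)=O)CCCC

C14H24N5O2+

Heavy atoms from the SMILES: 14 C, 5 N, 2 O.
Implicit hydrogens by atom environment:
  4 × C: 3 H each → 12
  4 × C: 2 H each → 8
  4 × C (aromatic): no H
  2 × N: 1 H each → 2
  2 × N (aromatic): no H
  1 × C: 1 H
  1 × C: no H
  1 × N (charge +1): no H
  1 × O: 1 H
  1 × O: no H
  Total hydrogens = 24.
Net charge +1.
Molecular formula: C14H24N5O2+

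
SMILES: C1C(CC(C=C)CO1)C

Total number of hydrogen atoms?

14

Hydrogens are implicit in SMILES; fill each atom to its normal valence:
  4 × C: 2 H each → 8
  3 × C: 1 H each → 3
  1 × C: 3 H
  1 × O: no H
  Total hydrogens = 14.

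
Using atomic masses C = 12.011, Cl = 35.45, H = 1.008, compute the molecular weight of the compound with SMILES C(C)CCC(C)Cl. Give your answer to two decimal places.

120.62

Molecular formula: C6H13Cl.
M = 6×12.011 + 1×35.45 + 13×1.008 = 120.62 g/mol.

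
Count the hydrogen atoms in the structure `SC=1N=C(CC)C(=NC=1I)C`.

9

Hydrogens are implicit in SMILES; fill each atom to its normal valence:
  4 × C (aromatic): no H
  2 × C: 3 H each → 6
  2 × N (aromatic): no H
  1 × C: 2 H
  1 × I: no H
  1 × S: 1 H
  Total hydrogens = 9.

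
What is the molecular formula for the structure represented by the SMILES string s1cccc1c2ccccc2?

Heavy atoms from the SMILES: 10 C, 1 S.
Implicit hydrogens by atom environment:
  8 × C (aromatic): 1 H each → 8
  2 × C (aromatic): no H
  1 × S (aromatic): no H
  Total hydrogens = 8.
Molecular formula: C10H8S

C10H8S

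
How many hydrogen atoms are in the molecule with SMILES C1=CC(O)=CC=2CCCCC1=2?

Hydrogens are implicit in SMILES; fill each atom to its normal valence:
  4 × C: 2 H each → 8
  3 × C (aromatic): 1 H each → 3
  3 × C (aromatic): no H
  1 × O: 1 H
  Total hydrogens = 12.

12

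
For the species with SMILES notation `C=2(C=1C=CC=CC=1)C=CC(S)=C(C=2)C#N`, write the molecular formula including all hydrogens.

Heavy atoms from the SMILES: 13 C, 1 N, 1 S.
Implicit hydrogens by atom environment:
  8 × C (aromatic): 1 H each → 8
  4 × C (aromatic): no H
  1 × C: no H
  1 × N: no H
  1 × S: 1 H
  Total hydrogens = 9.
Molecular formula: C13H9NS

C13H9NS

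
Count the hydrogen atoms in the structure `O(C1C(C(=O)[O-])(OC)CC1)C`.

Hydrogens are implicit in SMILES; fill each atom to its normal valence:
  3 × O: no H
  2 × C: 3 H each → 6
  2 × C: 2 H each → 4
  2 × C: no H
  1 × C: 1 H
  1 × O (charge -1): no H
  Total hydrogens = 11.

11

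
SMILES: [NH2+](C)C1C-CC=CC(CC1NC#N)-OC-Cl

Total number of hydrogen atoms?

19

Hydrogens are implicit in SMILES; fill each atom to its normal valence:
  5 × C: 1 H each → 5
  4 × C: 2 H each → 8
  1 × C: 3 H
  1 × C: no H
  1 × Cl: no H
  1 × N (charge +1): 2 H
  1 × N: 1 H
  1 × N: no H
  1 × O: no H
  Total hydrogens = 19.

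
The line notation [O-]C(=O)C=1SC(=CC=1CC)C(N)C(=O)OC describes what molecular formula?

Heavy atoms from the SMILES: 10 C, 1 N, 4 O, 1 S.
Implicit hydrogens by atom environment:
  3 × C (aromatic): no H
  3 × O: no H
  2 × C: 3 H each → 6
  2 × C: no H
  1 × C: 2 H
  1 × C (aromatic): 1 H
  1 × C: 1 H
  1 × N: 2 H
  1 × O (charge -1): no H
  1 × S (aromatic): no H
  Total hydrogens = 12.
Net charge -1.
Molecular formula: C10H12NO4S-

C10H12NO4S-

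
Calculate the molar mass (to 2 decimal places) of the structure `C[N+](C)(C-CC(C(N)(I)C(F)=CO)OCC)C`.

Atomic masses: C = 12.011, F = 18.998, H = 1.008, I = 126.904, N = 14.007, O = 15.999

Molecular formula: C11H23FIN2O2+.
M = 11×12.011 + 1×18.998 + 23×1.008 + 1×126.904 + 2×14.007 + 2×15.999 = 361.22 g/mol.

361.22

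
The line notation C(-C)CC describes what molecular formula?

C4H10

Heavy atoms from the SMILES: 4 C.
Implicit hydrogens by atom environment:
  2 × C: 3 H each → 6
  2 × C: 2 H each → 4
  Total hydrogens = 10.
Molecular formula: C4H10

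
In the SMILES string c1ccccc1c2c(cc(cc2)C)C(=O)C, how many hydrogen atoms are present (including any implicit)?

14

Hydrogens are implicit in SMILES; fill each atom to its normal valence:
  8 × C (aromatic): 1 H each → 8
  4 × C (aromatic): no H
  2 × C: 3 H each → 6
  1 × C: no H
  1 × O: no H
  Total hydrogens = 14.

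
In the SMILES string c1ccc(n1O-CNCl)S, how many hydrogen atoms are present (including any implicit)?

Hydrogens are implicit in SMILES; fill each atom to its normal valence:
  3 × C (aromatic): 1 H each → 3
  1 × C: 2 H
  1 × C (aromatic): no H
  1 × Cl: no H
  1 × N: 1 H
  1 × N (aromatic): no H
  1 × O: no H
  1 × S: 1 H
  Total hydrogens = 7.

7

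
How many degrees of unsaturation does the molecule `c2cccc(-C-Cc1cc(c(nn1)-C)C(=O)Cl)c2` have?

Molecular formula from the SMILES: C14H13ClN2O.
DoU = (2C + 2 + N − H − X)/2 = (2·14 + 2 + 2 − 13 − 1)/2 = 18/2 = 9.
(Structurally: 2 ring(s) + 7 π bond(s) = 9.)

9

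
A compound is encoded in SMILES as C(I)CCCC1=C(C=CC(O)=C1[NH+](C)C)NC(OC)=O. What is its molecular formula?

Heavy atoms from the SMILES: 14 C, 1 I, 2 N, 3 O.
Implicit hydrogens by atom environment:
  4 × C: 2 H each → 8
  4 × C (aromatic): no H
  3 × C: 3 H each → 9
  2 × C (aromatic): 1 H each → 2
  2 × O: no H
  1 × C: no H
  1 × I: no H
  1 × N (charge +1): 1 H
  1 × N: 1 H
  1 × O: 1 H
  Total hydrogens = 22.
Net charge +1.
Molecular formula: C14H22IN2O3+

C14H22IN2O3+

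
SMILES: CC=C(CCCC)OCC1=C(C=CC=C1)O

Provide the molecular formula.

Heavy atoms from the SMILES: 14 C, 2 O.
Implicit hydrogens by atom environment:
  4 × C: 2 H each → 8
  4 × C (aromatic): 1 H each → 4
  2 × C: 3 H each → 6
  2 × C (aromatic): no H
  1 × C: 1 H
  1 × C: no H
  1 × O: 1 H
  1 × O: no H
  Total hydrogens = 20.
Molecular formula: C14H20O2

C14H20O2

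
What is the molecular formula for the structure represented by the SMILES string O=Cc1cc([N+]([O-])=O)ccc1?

C7H5NO3

Heavy atoms from the SMILES: 7 C, 1 N, 3 O.
Implicit hydrogens by atom environment:
  4 × C (aromatic): 1 H each → 4
  2 × C (aromatic): no H
  2 × O: no H
  1 × C: 1 H
  1 × N (charge +1): no H
  1 × O (charge -1): no H
  Total hydrogens = 5.
Molecular formula: C7H5NO3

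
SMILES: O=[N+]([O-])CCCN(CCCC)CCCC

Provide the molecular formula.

Heavy atoms from the SMILES: 11 C, 2 N, 2 O.
Implicit hydrogens by atom environment:
  9 × C: 2 H each → 18
  2 × C: 3 H each → 6
  1 × N: no H
  1 × N (charge +1): no H
  1 × O: no H
  1 × O (charge -1): no H
  Total hydrogens = 24.
Molecular formula: C11H24N2O2

C11H24N2O2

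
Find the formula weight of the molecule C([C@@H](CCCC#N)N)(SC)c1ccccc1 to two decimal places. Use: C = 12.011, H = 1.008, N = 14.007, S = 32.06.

Molecular formula: C13H18N2S.
M = 13×12.011 + 18×1.008 + 2×14.007 + 1×32.06 = 234.36 g/mol.

234.36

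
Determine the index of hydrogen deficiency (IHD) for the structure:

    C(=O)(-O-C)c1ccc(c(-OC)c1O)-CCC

Molecular formula from the SMILES: C12H16O4.
DoU = (2C + 2 + N − H − X)/2 = (2·12 + 2 + 0 − 16 − 0)/2 = 10/2 = 5.
(Structurally: 1 ring(s) + 4 π bond(s) = 5.)

5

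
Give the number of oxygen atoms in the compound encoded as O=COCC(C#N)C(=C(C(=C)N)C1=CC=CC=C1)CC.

2

The symbol for oxygen appears 2 times in the SMILES.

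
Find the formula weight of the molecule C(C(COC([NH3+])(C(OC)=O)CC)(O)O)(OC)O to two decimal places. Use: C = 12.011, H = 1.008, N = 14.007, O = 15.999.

Molecular formula: C9H20NO7+.
M = 9×12.011 + 20×1.008 + 1×14.007 + 7×15.999 = 254.26 g/mol.

254.26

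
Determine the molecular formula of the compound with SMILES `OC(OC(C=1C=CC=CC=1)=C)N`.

Heavy atoms from the SMILES: 9 C, 1 N, 2 O.
Implicit hydrogens by atom environment:
  5 × C (aromatic): 1 H each → 5
  1 × C: 2 H
  1 × C: 1 H
  1 × C: no H
  1 × C (aromatic): no H
  1 × N: 2 H
  1 × O: 1 H
  1 × O: no H
  Total hydrogens = 11.
Molecular formula: C9H11NO2

C9H11NO2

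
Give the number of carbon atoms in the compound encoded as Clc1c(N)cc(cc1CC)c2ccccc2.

14

The symbol for carbon appears 14 times in the SMILES. Lowercase c denotes aromatic carbon and counts toward C.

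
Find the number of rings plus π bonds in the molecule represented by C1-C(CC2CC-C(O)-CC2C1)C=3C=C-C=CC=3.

Molecular formula from the SMILES: C16H22O.
DoU = (2C + 2 + N − H − X)/2 = (2·16 + 2 + 0 − 22 − 0)/2 = 12/2 = 6.
(Structurally: 3 ring(s) + 3 π bond(s) = 6.)

6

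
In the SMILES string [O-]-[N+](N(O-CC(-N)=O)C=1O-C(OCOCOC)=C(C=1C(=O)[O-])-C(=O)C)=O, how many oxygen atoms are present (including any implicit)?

The symbol for oxygen appears 11 times in the SMILES.

11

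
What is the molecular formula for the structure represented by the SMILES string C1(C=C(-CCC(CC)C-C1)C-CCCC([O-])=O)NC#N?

Heavy atoms from the SMILES: 16 C, 2 N, 2 O.
Implicit hydrogens by atom environment:
  9 × C: 2 H each → 18
  3 × C: 1 H each → 3
  3 × C: no H
  1 × C: 3 H
  1 × N: 1 H
  1 × N: no H
  1 × O: no H
  1 × O (charge -1): no H
  Total hydrogens = 25.
Net charge -1.
Molecular formula: C16H25N2O2-

C16H25N2O2-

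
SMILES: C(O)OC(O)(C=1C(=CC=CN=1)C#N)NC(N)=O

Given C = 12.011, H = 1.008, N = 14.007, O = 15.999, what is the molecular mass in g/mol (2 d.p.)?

Molecular formula: C9H10N4O4.
M = 9×12.011 + 10×1.008 + 4×14.007 + 4×15.999 = 238.20 g/mol.

238.20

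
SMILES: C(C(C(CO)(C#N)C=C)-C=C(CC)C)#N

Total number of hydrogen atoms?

Hydrogens are implicit in SMILES; fill each atom to its normal valence:
  4 × C: no H
  3 × C: 2 H each → 6
  3 × C: 1 H each → 3
  2 × C: 3 H each → 6
  2 × N: no H
  1 × O: 1 H
  Total hydrogens = 16.

16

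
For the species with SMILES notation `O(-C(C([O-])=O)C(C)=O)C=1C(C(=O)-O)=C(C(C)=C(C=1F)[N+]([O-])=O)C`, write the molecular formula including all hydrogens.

C13H11FNO8-

Heavy atoms from the SMILES: 13 C, 1 F, 1 N, 8 O.
Implicit hydrogens by atom environment:
  6 × C (aromatic): no H
  5 × O: no H
  3 × C: 3 H each → 9
  3 × C: no H
  2 × O (charge -1): no H
  1 × C: 1 H
  1 × F: no H
  1 × N (charge +1): no H
  1 × O: 1 H
  Total hydrogens = 11.
Net charge -1.
Molecular formula: C13H11FNO8-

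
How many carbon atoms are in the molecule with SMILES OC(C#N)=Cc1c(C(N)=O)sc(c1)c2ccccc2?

14

The symbol for carbon appears 14 times in the SMILES. Lowercase c denotes aromatic carbon and counts toward C.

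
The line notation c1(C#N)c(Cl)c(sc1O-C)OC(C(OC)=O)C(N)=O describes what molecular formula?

C10H9ClN2O5S

Heavy atoms from the SMILES: 10 C, 1 Cl, 2 N, 5 O, 1 S.
Implicit hydrogens by atom environment:
  5 × O: no H
  4 × C (aromatic): no H
  3 × C: no H
  2 × C: 3 H each → 6
  1 × C: 1 H
  1 × Cl: no H
  1 × N: 2 H
  1 × N: no H
  1 × S (aromatic): no H
  Total hydrogens = 9.
Molecular formula: C10H9ClN2O5S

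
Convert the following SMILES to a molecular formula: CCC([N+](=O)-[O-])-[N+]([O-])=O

Heavy atoms from the SMILES: 3 C, 2 N, 4 O.
Implicit hydrogens by atom environment:
  2 × N (charge +1): no H
  2 × O: no H
  2 × O (charge -1): no H
  1 × C: 3 H
  1 × C: 2 H
  1 × C: 1 H
  Total hydrogens = 6.
Molecular formula: C3H6N2O4

C3H6N2O4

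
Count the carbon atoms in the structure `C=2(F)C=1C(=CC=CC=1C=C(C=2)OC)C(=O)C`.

13

The symbol for carbon appears 13 times in the SMILES.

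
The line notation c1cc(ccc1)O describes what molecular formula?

Heavy atoms from the SMILES: 6 C, 1 O.
Implicit hydrogens by atom environment:
  5 × C (aromatic): 1 H each → 5
  1 × C (aromatic): no H
  1 × O: 1 H
  Total hydrogens = 6.
Molecular formula: C6H6O

C6H6O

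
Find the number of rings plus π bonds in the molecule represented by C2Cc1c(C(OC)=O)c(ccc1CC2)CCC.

Molecular formula from the SMILES: C15H20O2.
DoU = (2C + 2 + N − H − X)/2 = (2·15 + 2 + 0 − 20 − 0)/2 = 12/2 = 6.
(Structurally: 2 ring(s) + 4 π bond(s) = 6.)

6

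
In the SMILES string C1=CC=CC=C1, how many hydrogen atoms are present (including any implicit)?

6

Hydrogens are implicit in SMILES; fill each atom to its normal valence:
  6 × C (aromatic): 1 H each → 6
  Total hydrogens = 6.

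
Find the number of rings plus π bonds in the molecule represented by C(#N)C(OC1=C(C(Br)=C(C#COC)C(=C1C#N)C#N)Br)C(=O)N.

13

Molecular formula from the SMILES: C14H6Br2N4O3.
DoU = (2C + 2 + N − H − X)/2 = (2·14 + 2 + 4 − 6 − 2)/2 = 26/2 = 13.
(Structurally: 1 ring(s) + 12 π bond(s) = 13.)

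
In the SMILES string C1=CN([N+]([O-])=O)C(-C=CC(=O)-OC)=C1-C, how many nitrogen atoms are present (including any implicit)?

2

The symbol for nitrogen appears 2 times in the SMILES.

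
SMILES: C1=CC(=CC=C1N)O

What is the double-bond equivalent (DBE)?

4

Molecular formula from the SMILES: C6H7NO.
DoU = (2C + 2 + N − H − X)/2 = (2·6 + 2 + 1 − 7 − 0)/2 = 8/2 = 4.
(Structurally: 1 ring(s) + 3 π bond(s) = 4.)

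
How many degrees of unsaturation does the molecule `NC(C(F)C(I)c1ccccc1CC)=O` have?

5

Molecular formula from the SMILES: C11H13FINO.
DoU = (2C + 2 + N − H − X)/2 = (2·11 + 2 + 1 − 13 − 2)/2 = 10/2 = 5.
(Structurally: 1 ring(s) + 4 π bond(s) = 5.)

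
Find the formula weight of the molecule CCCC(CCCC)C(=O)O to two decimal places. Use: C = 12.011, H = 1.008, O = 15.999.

158.24

Molecular formula: C9H18O2.
M = 9×12.011 + 18×1.008 + 2×15.999 = 158.24 g/mol.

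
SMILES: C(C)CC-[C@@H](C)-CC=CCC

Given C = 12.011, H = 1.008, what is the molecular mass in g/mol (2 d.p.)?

154.30

Molecular formula: C11H22.
M = 11×12.011 + 22×1.008 = 154.30 g/mol.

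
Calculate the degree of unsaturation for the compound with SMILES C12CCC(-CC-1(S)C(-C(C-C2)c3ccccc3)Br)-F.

Molecular formula from the SMILES: C16H20BrFS.
DoU = (2C + 2 + N − H − X)/2 = (2·16 + 2 + 0 − 20 − 2)/2 = 12/2 = 6.
(Structurally: 3 ring(s) + 3 π bond(s) = 6.)

6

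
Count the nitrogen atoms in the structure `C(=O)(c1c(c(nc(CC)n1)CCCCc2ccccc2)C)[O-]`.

2

The symbol for nitrogen appears 2 times in the SMILES.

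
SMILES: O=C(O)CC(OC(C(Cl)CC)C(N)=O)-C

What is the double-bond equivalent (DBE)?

2

Molecular formula from the SMILES: C9H16ClNO4.
DoU = (2C + 2 + N − H − X)/2 = (2·9 + 2 + 1 − 16 − 1)/2 = 4/2 = 2.
(Structurally: 0 ring(s) + 2 π bond(s) = 2.)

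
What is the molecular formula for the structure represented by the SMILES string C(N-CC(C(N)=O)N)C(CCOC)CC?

C10H23N3O2

Heavy atoms from the SMILES: 10 C, 3 N, 2 O.
Implicit hydrogens by atom environment:
  5 × C: 2 H each → 10
  2 × C: 3 H each → 6
  2 × C: 1 H each → 2
  2 × N: 2 H each → 4
  2 × O: no H
  1 × C: no H
  1 × N: 1 H
  Total hydrogens = 23.
Molecular formula: C10H23N3O2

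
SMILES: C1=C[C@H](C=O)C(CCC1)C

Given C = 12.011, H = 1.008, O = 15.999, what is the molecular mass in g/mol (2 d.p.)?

Molecular formula: C9H14O.
M = 9×12.011 + 14×1.008 + 1×15.999 = 138.21 g/mol.

138.21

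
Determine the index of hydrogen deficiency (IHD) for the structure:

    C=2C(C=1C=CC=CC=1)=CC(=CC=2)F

Molecular formula from the SMILES: C12H9F.
DoU = (2C + 2 + N − H − X)/2 = (2·12 + 2 + 0 − 9 − 1)/2 = 16/2 = 8.
(Structurally: 2 ring(s) + 6 π bond(s) = 8.)

8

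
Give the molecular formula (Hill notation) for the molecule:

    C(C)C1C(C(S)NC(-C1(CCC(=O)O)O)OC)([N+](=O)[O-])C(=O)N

Heavy atoms from the SMILES: 12 C, 3 N, 7 O, 1 S.
Implicit hydrogens by atom environment:
  4 × C: no H
  4 × O: no H
  3 × C: 2 H each → 6
  3 × C: 1 H each → 3
  2 × C: 3 H each → 6
  2 × O: 1 H each → 2
  1 × N: 2 H
  1 × N: 1 H
  1 × N (charge +1): no H
  1 × O (charge -1): no H
  1 × S: 1 H
  Total hydrogens = 21.
Molecular formula: C12H21N3O7S

C12H21N3O7S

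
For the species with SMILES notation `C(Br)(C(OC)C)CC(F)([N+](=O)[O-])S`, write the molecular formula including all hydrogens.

C6H11BrFNO3S

Heavy atoms from the SMILES: 1 Br, 6 C, 1 F, 1 N, 3 O, 1 S.
Implicit hydrogens by atom environment:
  2 × C: 3 H each → 6
  2 × C: 1 H each → 2
  2 × O: no H
  1 × Br: no H
  1 × C: 2 H
  1 × C: no H
  1 × F: no H
  1 × N (charge +1): no H
  1 × O (charge -1): no H
  1 × S: 1 H
  Total hydrogens = 11.
Molecular formula: C6H11BrFNO3S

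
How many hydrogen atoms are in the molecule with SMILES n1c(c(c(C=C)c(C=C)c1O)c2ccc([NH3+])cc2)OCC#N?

Hydrogens are implicit in SMILES; fill each atom to its normal valence:
  7 × C (aromatic): no H
  4 × C (aromatic): 1 H each → 4
  3 × C: 2 H each → 6
  2 × C: 1 H each → 2
  1 × C: no H
  1 × N (charge +1): 3 H
  1 × N (aromatic): no H
  1 × N: no H
  1 × O: 1 H
  1 × O: no H
  Total hydrogens = 16.

16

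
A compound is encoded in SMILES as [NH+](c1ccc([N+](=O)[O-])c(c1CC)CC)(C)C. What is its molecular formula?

C12H19N2O2+

Heavy atoms from the SMILES: 12 C, 2 N, 2 O.
Implicit hydrogens by atom environment:
  4 × C: 3 H each → 12
  4 × C (aromatic): no H
  2 × C: 2 H each → 4
  2 × C (aromatic): 1 H each → 2
  1 × N (charge +1): 1 H
  1 × N (charge +1): no H
  1 × O: no H
  1 × O (charge -1): no H
  Total hydrogens = 19.
Net charge +1.
Molecular formula: C12H19N2O2+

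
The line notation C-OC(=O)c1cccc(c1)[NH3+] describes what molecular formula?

Heavy atoms from the SMILES: 8 C, 1 N, 2 O.
Implicit hydrogens by atom environment:
  4 × C (aromatic): 1 H each → 4
  2 × C (aromatic): no H
  2 × O: no H
  1 × C: 3 H
  1 × C: no H
  1 × N (charge +1): 3 H
  Total hydrogens = 10.
Net charge +1.
Molecular formula: C8H10NO2+

C8H10NO2+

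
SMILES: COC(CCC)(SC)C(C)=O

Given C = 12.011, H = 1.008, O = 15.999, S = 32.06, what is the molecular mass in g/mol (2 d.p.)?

Molecular formula: C8H16O2S.
M = 8×12.011 + 16×1.008 + 2×15.999 + 1×32.06 = 176.27 g/mol.

176.27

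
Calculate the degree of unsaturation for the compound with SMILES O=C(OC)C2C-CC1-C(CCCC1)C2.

3

Molecular formula from the SMILES: C12H20O2.
DoU = (2C + 2 + N − H − X)/2 = (2·12 + 2 + 0 − 20 − 0)/2 = 6/2 = 3.
(Structurally: 2 ring(s) + 1 π bond(s) = 3.)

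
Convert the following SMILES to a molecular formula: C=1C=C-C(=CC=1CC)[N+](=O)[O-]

C8H9NO2

Heavy atoms from the SMILES: 8 C, 1 N, 2 O.
Implicit hydrogens by atom environment:
  4 × C (aromatic): 1 H each → 4
  2 × C (aromatic): no H
  1 × C: 3 H
  1 × C: 2 H
  1 × N (charge +1): no H
  1 × O: no H
  1 × O (charge -1): no H
  Total hydrogens = 9.
Molecular formula: C8H9NO2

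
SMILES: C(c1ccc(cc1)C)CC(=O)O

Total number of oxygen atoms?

2

The symbol for oxygen appears 2 times in the SMILES.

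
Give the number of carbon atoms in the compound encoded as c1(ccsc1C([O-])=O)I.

5

The symbol for carbon appears 5 times in the SMILES. Lowercase c denotes aromatic carbon and counts toward C.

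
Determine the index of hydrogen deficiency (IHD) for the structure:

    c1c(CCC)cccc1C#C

Molecular formula from the SMILES: C11H12.
DoU = (2C + 2 + N − H − X)/2 = (2·11 + 2 + 0 − 12 − 0)/2 = 12/2 = 6.
(Structurally: 1 ring(s) + 5 π bond(s) = 6.)

6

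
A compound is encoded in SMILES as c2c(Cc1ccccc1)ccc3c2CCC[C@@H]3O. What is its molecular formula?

C17H18O

Heavy atoms from the SMILES: 17 C, 1 O.
Implicit hydrogens by atom environment:
  8 × C (aromatic): 1 H each → 8
  4 × C: 2 H each → 8
  4 × C (aromatic): no H
  1 × C: 1 H
  1 × O: 1 H
  Total hydrogens = 18.
Molecular formula: C17H18O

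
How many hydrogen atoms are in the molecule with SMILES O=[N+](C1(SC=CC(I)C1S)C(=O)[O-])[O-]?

5

Hydrogens are implicit in SMILES; fill each atom to its normal valence:
  4 × C: 1 H each → 4
  2 × C: no H
  2 × O: no H
  2 × O (charge -1): no H
  1 × I: no H
  1 × N (charge +1): no H
  1 × S: 1 H
  1 × S: no H
  Total hydrogens = 5.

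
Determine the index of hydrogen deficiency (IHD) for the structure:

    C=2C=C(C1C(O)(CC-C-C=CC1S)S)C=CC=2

6

Molecular formula from the SMILES: C14H18OS2.
DoU = (2C + 2 + N − H − X)/2 = (2·14 + 2 + 0 − 18 − 0)/2 = 12/2 = 6.
(Structurally: 2 ring(s) + 4 π bond(s) = 6.)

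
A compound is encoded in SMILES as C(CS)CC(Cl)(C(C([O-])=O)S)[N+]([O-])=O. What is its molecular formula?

C6H9ClNO4S2-

Heavy atoms from the SMILES: 6 C, 1 Cl, 1 N, 4 O, 2 S.
Implicit hydrogens by atom environment:
  3 × C: 2 H each → 6
  2 × C: no H
  2 × O: no H
  2 × O (charge -1): no H
  2 × S: 1 H each → 2
  1 × C: 1 H
  1 × Cl: no H
  1 × N (charge +1): no H
  Total hydrogens = 9.
Net charge -1.
Molecular formula: C6H9ClNO4S2-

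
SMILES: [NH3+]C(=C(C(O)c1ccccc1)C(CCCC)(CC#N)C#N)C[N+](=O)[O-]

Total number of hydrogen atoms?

Hydrogens are implicit in SMILES; fill each atom to its normal valence:
  5 × C: 2 H each → 10
  5 × C (aromatic): 1 H each → 5
  5 × C: no H
  2 × N: no H
  1 × C: 3 H
  1 × C: 1 H
  1 × C (aromatic): no H
  1 × N (charge +1): 3 H
  1 × N (charge +1): no H
  1 × O: 1 H
  1 × O: no H
  1 × O (charge -1): no H
  Total hydrogens = 23.

23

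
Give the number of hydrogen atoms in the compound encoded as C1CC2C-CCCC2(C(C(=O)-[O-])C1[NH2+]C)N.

22

Hydrogens are implicit in SMILES; fill each atom to its normal valence:
  6 × C: 2 H each → 12
  3 × C: 1 H each → 3
  2 × C: no H
  1 × C: 3 H
  1 × N: 2 H
  1 × N (charge +1): 2 H
  1 × O: no H
  1 × O (charge -1): no H
  Total hydrogens = 22.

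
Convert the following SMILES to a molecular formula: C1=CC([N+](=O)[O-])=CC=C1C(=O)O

Heavy atoms from the SMILES: 7 C, 1 N, 4 O.
Implicit hydrogens by atom environment:
  4 × C (aromatic): 1 H each → 4
  2 × C (aromatic): no H
  2 × O: no H
  1 × C: no H
  1 × N (charge +1): no H
  1 × O: 1 H
  1 × O (charge -1): no H
  Total hydrogens = 5.
Molecular formula: C7H5NO4

C7H5NO4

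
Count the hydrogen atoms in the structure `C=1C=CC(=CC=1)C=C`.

Hydrogens are implicit in SMILES; fill each atom to its normal valence:
  5 × C (aromatic): 1 H each → 5
  1 × C: 2 H
  1 × C: 1 H
  1 × C (aromatic): no H
  Total hydrogens = 8.

8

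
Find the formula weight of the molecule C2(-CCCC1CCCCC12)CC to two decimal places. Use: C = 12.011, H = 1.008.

166.31

Molecular formula: C12H22.
M = 12×12.011 + 22×1.008 = 166.31 g/mol.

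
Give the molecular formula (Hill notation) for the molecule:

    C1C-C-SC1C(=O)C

C6H10OS

Heavy atoms from the SMILES: 6 C, 1 O, 1 S.
Implicit hydrogens by atom environment:
  3 × C: 2 H each → 6
  1 × C: 3 H
  1 × C: 1 H
  1 × C: no H
  1 × O: no H
  1 × S: no H
  Total hydrogens = 10.
Molecular formula: C6H10OS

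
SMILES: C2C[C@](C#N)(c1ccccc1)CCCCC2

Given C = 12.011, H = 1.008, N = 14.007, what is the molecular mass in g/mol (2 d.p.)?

213.32

Molecular formula: C15H19N.
M = 15×12.011 + 19×1.008 + 1×14.007 = 213.32 g/mol.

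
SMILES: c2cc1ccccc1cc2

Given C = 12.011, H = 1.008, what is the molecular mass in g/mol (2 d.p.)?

Molecular formula: C10H8.
M = 10×12.011 + 8×1.008 = 128.17 g/mol.

128.17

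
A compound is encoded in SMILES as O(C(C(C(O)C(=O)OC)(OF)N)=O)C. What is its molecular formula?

C6H10FNO6

Heavy atoms from the SMILES: 6 C, 1 F, 1 N, 6 O.
Implicit hydrogens by atom environment:
  5 × O: no H
  3 × C: no H
  2 × C: 3 H each → 6
  1 × C: 1 H
  1 × F: no H
  1 × N: 2 H
  1 × O: 1 H
  Total hydrogens = 10.
Molecular formula: C6H10FNO6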